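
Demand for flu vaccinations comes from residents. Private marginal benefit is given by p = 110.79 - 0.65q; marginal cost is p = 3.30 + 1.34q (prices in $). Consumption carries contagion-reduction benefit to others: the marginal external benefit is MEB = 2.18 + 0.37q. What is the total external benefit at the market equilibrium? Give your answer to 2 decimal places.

$657.51

Market equilibrium (private): 3.30 + 1.34q = 110.79 - 0.65q → q_m = 54.0151.
Total external benefit = ∫₀^{q_m} (2.18 + 0.37q) dq = 2.18×54.0151 + ½×0.37×54.0151² = 657.5147.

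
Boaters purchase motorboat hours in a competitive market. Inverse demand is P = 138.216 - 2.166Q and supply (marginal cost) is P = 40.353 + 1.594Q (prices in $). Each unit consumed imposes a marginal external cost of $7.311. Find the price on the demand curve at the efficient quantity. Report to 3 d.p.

P = $86.052

Social marginal benefit = demand − MEC = 130.905 - 2.166Q.
Set SMB = MC: 130.905 - 2.166Q = 40.353 + 1.594Q → Q* = 24.0830.
Consumer price on the demand curve at Q*: 138.216 − 2.166×24.0830 = 86.0522.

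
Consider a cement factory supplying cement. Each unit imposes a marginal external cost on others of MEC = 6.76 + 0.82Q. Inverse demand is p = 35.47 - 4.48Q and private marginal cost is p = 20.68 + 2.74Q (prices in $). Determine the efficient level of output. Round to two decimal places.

Social marginal cost = private MC + MEC = 27.44 + 3.56Q.
Set SMC = demand: 27.44 + 3.56Q = 35.47 - 4.48Q → Q* = 0.9988.

Q* = 1.00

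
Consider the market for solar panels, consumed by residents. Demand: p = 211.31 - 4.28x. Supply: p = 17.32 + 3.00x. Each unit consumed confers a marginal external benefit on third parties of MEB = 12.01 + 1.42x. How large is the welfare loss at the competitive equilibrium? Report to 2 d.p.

Market equilibrium (private): 17.32 + 3.00x = 211.31 - 4.28x → x_m = 26.6470.
Social marginal benefit = demand + MEB = 223.32 - 2.86x.
Set SMB = MC: 223.32 - 2.86x = 17.32 + 3.00x → x* = 35.1536.
The welfare-loss triangle has base |x_m − x*| and height MEB(x_m) (the vertical gap between SMB and MC is zero at x* and MEB at x_m).
DWL = ½ × 8.5066 × 49.8487 = 212.0215.

DWL = 212.02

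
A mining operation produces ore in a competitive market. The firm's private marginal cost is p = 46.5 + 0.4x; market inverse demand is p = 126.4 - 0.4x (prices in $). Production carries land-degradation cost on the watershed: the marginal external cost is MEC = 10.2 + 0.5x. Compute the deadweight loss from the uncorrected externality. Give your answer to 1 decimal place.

Market equilibrium (private): 46.5 + 0.4x = 126.4 - 0.4x → x_m = 99.8750.
Social marginal cost = private MC + MEC = 56.7 + 0.9x.
Set SMC = demand: 56.7 + 0.9x = 126.4 - 0.4x → x* = 53.6154.
The welfare-loss triangle has base |x_m − x*| and height MEC(x_m) (the vertical gap between SMC and demand is zero at x* and MEC at x_m).
DWL = ½ × 46.2596 × 60.1375 = 1390.9683.

DWL = $1391.0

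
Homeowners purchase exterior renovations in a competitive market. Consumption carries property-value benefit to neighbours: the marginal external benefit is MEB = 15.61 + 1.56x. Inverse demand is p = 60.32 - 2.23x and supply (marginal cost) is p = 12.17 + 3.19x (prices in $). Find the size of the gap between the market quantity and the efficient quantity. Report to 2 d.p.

Market equilibrium (private): 12.17 + 3.19x = 60.32 - 2.23x → x_m = 8.8838.
Social marginal benefit = demand + MEB = 75.93 - 0.67x.
Set SMB = MC: 75.93 - 0.67x = 12.17 + 3.19x → x* = 16.5181.
Gap = |8.8838 − 16.5181| = 7.6343.

7.63 units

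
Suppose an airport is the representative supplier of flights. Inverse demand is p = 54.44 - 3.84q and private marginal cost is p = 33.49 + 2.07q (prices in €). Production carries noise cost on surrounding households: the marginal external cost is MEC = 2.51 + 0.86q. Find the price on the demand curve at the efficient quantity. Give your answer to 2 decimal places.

Social marginal cost = private MC + MEC = 36.00 + 2.93q.
Set SMC = demand: 36.00 + 2.93q = 54.44 - 3.84q → q* = 2.7238.
Consumer price on the demand curve at q*: 54.44 − 3.84×2.7238 = 43.9806.

P = €43.98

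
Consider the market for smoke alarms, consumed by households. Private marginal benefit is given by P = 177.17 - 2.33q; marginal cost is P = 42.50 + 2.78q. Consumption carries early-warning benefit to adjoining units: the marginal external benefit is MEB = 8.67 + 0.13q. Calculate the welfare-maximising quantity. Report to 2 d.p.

q* = 28.78

Social marginal benefit = demand + MEB = 185.84 - 2.20q.
Set SMB = MC: 185.84 - 2.20q = 42.50 + 2.78q → q* = 28.7831.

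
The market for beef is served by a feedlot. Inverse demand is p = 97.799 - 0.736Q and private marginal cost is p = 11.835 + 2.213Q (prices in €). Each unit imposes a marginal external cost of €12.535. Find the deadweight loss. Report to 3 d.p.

DWL = €26.641

Market equilibrium (private): 11.835 + 2.213Q = 97.799 - 0.736Q → Q_m = 29.1502.
Social marginal cost = private MC + MEC = 24.370 + 2.213Q.
Set SMC = demand: 24.370 + 2.213Q = 97.799 - 0.736Q → Q* = 24.8996.
Between Q* and Q_m the wedge SMC − demand runs linearly from 0 to MEC(Q_m), so the loss is a triangle.
DWL = ½ × 4.2506 × 12.5350 = 26.6406.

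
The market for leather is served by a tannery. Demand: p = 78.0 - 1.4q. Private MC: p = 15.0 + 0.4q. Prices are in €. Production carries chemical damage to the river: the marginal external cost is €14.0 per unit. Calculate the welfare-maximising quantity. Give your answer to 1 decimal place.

q* = 27.2

Social marginal cost = private MC + MEC = 29.0 + 0.4q.
Set SMC = demand: 29.0 + 0.4q = 78.0 - 1.4q → q* = 27.2222.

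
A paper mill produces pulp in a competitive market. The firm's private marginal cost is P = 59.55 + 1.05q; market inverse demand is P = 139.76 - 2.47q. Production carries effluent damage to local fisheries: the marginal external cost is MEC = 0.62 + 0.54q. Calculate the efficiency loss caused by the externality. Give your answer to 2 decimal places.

Market equilibrium (private): 59.55 + 1.05q = 139.76 - 2.47q → q_m = 22.7869.
Social marginal cost = private MC + MEC = 60.17 + 1.59q.
Set SMC = demand: 60.17 + 1.59q = 139.76 - 2.47q → q* = 19.6034.
Between q* and q_m the wedge SMC − demand runs linearly from 0 to MEC(q_m), so the loss is a triangle.
DWL = ½ × 3.1835 × 12.9249 = 20.5732.

DWL = 20.57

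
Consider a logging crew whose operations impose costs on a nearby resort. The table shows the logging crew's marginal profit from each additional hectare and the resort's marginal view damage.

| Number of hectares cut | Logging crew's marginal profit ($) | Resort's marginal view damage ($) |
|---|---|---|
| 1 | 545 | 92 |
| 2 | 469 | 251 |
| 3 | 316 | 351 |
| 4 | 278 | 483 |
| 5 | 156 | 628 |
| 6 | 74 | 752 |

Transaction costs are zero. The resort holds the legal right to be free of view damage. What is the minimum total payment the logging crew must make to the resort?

$343

Efficient level: marginal profit ≥ marginal view damage through level 2, so k* = 2.
With the resort holding the right, the logging crew must at least compensate total damage at k*: 92 + 251 = 343.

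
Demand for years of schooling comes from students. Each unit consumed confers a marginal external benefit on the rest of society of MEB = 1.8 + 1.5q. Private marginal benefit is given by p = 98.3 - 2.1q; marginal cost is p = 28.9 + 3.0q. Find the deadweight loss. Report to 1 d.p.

DWL = 68.5

Market equilibrium (private): 28.9 + 3.0q = 98.3 - 2.1q → q_m = 13.6078.
Social marginal benefit = demand + MEB = 100.1 - 0.6q.
Set SMB = MC: 100.1 - 0.6q = 28.9 + 3.0q → q* = 19.7778.
The welfare-loss triangle has base |q_m − q*| and height MEB(q_m) (the vertical gap between SMB and MC is zero at q* and MEB at q_m).
DWL = ½ × 6.1700 × 22.2118 = 68.5234.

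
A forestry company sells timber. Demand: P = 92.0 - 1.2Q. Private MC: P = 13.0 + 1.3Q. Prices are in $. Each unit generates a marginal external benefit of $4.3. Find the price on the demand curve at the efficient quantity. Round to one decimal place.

P = $52.0

Social marginal cost = private MC − MEB = 8.7 + 1.3Q.
Set SMC = demand: 8.7 + 1.3Q = 92.0 - 1.2Q → Q* = 33.3200.
Consumer price on the demand curve at Q*: 92.0 − 1.2×33.3200 = 52.0160.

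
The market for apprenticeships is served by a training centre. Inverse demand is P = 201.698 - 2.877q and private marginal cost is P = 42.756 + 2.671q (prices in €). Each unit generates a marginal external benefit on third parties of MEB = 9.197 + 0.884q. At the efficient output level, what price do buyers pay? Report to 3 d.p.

P = €97.981

Social marginal cost = private MC − MEB = 33.559 + 1.787q.
Set SMC = demand: 33.559 + 1.787q = 201.698 - 2.877q → q* = 36.0504.
Consumer price on the demand curve at q*: 201.698 − 2.877×36.0504 = 97.9810.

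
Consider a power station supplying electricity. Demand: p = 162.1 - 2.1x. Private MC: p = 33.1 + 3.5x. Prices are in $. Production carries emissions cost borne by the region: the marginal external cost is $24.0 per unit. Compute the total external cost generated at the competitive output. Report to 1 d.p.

Market equilibrium (private): 33.1 + 3.5x = 162.1 - 2.1x → x_m = 23.0357.
Total external cost = MEC × x_m = 24.0 × 23.0357 = 552.8568.

$552.9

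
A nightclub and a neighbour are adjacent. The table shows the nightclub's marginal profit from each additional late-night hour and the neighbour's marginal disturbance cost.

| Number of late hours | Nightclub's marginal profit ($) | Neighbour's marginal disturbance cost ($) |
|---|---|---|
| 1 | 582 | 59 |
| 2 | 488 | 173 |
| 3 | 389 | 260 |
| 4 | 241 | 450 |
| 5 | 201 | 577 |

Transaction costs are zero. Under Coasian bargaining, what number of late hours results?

Bargaining reaches the level where marginal profit last exceeds marginal disturbance cost.
That holds through level 3 (389 ≥ 260) but not at 4 (241 < 450).

3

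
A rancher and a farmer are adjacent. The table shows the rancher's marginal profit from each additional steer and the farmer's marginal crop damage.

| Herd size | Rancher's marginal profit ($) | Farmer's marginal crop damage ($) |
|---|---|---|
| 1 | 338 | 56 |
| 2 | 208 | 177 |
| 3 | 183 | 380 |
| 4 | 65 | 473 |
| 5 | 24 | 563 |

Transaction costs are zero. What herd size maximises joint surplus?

Bargaining reaches the level where marginal profit last exceeds marginal crop damage.
That holds through level 2 (208 ≥ 177) but not at 3 (183 < 380).

2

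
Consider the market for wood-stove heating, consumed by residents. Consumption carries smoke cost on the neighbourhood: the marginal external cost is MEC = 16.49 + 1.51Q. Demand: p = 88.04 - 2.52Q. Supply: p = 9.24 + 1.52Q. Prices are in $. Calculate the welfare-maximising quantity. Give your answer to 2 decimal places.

Q* = 11.23

Social marginal benefit = demand − MEC = 71.55 - 4.03Q.
Set SMB = MC: 71.55 - 4.03Q = 9.24 + 1.52Q → Q* = 11.2270.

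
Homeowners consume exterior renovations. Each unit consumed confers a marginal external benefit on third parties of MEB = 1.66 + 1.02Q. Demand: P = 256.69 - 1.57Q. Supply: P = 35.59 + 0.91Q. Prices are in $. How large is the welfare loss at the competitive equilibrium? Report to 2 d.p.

Market equilibrium (private): 35.59 + 0.91Q = 256.69 - 1.57Q → Q_m = 89.1532.
Social marginal benefit = demand + MEB = 258.35 - 0.55Q.
Set SMB = MC: 258.35 - 0.55Q = 35.59 + 0.91Q → Q* = 152.5753.
Between Q* and Q_m the wedge SMB − MC runs linearly from 0 to MEB(Q_m), so the loss is a triangle.
DWL = ½ × 63.4221 × 92.5963 = 2936.3259.

DWL = $2936.33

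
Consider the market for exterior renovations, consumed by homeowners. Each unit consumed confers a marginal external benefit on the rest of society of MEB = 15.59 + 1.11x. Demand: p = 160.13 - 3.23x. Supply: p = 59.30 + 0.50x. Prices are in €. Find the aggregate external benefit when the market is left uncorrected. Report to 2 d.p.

€826.99

Market equilibrium (private): 59.30 + 0.50x = 160.13 - 3.23x → x_m = 27.0322.
Total external benefit = ∫₀^{x_m} (15.59 + 1.11x) dx = 15.59×27.0322 + ½×1.11×27.0322² = 826.9926.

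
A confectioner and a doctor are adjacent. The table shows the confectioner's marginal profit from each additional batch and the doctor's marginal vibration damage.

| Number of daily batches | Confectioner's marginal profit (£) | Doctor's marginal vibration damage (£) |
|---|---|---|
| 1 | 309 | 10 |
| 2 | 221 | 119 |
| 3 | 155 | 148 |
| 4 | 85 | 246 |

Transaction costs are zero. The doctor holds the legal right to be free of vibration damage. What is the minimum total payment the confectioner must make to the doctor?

Efficient level: marginal profit ≥ marginal vibration damage through level 3, so k* = 3.
With the doctor holding the right, the confectioner must at least compensate total damage at k*: 10 + 119 + 148 = 277.

£277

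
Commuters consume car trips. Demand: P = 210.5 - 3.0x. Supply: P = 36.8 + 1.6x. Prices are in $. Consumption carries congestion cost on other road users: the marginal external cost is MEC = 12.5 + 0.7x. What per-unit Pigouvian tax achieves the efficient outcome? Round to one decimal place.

Social marginal benefit = demand − MEC = 198.0 - 3.7x.
Set SMB = MC: 198.0 - 3.7x = 36.8 + 1.6x → x* = 30.4151.
The Pigouvian tax equals MEC at x*: 12.5 + 0.7×30.4151 = 33.7906.

tax = $33.8 per unit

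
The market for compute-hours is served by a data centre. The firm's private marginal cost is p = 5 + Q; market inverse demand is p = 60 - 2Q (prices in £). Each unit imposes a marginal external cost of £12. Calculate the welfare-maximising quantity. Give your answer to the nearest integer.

Social marginal cost = private MC + MEC = 17 + Q.
Set SMC = demand: 17 + Q = 60 - 2Q → Q* = 14.3333.

Q* = 14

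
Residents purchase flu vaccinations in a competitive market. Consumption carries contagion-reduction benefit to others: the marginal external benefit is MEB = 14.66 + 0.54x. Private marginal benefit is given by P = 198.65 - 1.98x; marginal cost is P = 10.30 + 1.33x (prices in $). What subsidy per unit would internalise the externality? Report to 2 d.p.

subsidy = $54.24 per unit

Social marginal benefit = demand + MEB = 213.31 - 1.44x.
Set SMB = MC: 213.31 - 1.44x = 10.30 + 1.33x → x* = 73.2888.
The Pigouvian subsidy equals MEB at x*: 14.66 + 0.54×73.2888 = 54.2360.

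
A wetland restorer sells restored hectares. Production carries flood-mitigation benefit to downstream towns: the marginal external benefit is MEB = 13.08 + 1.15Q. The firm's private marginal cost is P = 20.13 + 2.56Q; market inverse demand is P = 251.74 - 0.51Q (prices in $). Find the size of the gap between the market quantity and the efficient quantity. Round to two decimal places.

Market equilibrium (private): 20.13 + 2.56Q = 251.74 - 0.51Q → Q_m = 75.4430.
Social marginal cost = private MC − MEB = 7.05 + 1.41Q.
Set SMC = demand: 7.05 + 1.41Q = 251.74 - 0.51Q → Q* = 127.4427.
Gap = |75.4430 − 127.4427| = 51.9997.

52.00 units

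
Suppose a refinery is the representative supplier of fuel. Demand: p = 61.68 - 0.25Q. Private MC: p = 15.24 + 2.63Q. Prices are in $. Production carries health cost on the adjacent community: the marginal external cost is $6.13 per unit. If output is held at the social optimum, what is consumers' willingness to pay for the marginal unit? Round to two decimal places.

Social marginal cost = private MC + MEC = 21.37 + 2.63Q.
Set SMC = demand: 21.37 + 2.63Q = 61.68 - 0.25Q → Q* = 13.9965.
Consumer price on the demand curve at Q*: 61.68 − 0.25×13.9965 = 58.1809.

P = $58.18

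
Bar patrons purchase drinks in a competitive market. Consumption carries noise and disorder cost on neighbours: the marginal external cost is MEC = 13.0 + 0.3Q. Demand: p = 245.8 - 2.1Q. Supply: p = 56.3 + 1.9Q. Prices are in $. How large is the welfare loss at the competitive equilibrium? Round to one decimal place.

DWL = $86.1

Market equilibrium (private): 56.3 + 1.9Q = 245.8 - 2.1Q → Q_m = 47.3750.
Social marginal benefit = demand − MEC = 232.8 - 2.4Q.
Set SMB = MC: 232.8 - 2.4Q = 56.3 + 1.9Q → Q* = 41.0465.
The loss is the area between SMB and MC from Q* to Q_m; with linear curves that's a triangle of height MEC(Q_m).
DWL = ½ × 6.3285 × 27.2125 = 86.1072.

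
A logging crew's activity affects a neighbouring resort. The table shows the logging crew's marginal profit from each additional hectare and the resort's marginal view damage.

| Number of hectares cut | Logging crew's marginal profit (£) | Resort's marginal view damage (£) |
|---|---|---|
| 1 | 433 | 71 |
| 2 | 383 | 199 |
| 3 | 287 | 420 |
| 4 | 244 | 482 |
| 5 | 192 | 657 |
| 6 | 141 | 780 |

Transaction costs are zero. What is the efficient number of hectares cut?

2

Bargaining reaches the level where marginal profit last exceeds marginal view damage.
That holds through level 2 (383 ≥ 199) but not at 3 (287 < 420).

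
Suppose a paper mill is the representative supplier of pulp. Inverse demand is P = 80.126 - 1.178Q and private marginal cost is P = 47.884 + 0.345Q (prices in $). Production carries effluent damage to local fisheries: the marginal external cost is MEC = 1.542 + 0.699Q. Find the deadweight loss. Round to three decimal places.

Market equilibrium (private): 47.884 + 0.345Q = 80.126 - 1.178Q → Q_m = 21.1701.
Social marginal cost = private MC + MEC = 49.426 + 1.044Q.
Set SMC = demand: 49.426 + 1.044Q = 80.126 - 1.178Q → Q* = 13.8164.
Between Q* and Q_m the wedge SMC − demand runs linearly from 0 to MEC(Q_m), so the loss is a triangle.
DWL = ½ × 7.3537 × 16.3399 = 60.0794.

DWL = $60.079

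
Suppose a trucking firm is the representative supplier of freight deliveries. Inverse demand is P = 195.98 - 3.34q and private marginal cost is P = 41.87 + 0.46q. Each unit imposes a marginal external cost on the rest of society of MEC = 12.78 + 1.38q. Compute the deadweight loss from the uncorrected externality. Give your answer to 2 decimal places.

Market equilibrium (private): 41.87 + 0.46q = 195.98 - 3.34q → q_m = 40.5553.
Social marginal cost = private MC + MEC = 54.65 + 1.84q.
Set SMC = demand: 54.65 + 1.84q = 195.98 - 3.34q → q* = 27.2838.
The welfare-loss triangle has base |q_m − q*| and height MEC(q_m) (the vertical gap between SMC and demand is zero at q* and MEC at q_m).
DWL = ½ × 13.2715 × 68.7463 = 456.1833.

DWL = 456.18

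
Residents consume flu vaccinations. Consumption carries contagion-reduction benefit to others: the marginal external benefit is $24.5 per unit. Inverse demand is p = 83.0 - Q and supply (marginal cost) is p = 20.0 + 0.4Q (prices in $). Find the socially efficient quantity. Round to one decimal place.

Q* = 62.5

Social marginal benefit = demand + MEB = 107.5 - Q.
Set SMB = MC: 107.5 - Q = 20.0 + 0.4Q → Q* = 62.5000.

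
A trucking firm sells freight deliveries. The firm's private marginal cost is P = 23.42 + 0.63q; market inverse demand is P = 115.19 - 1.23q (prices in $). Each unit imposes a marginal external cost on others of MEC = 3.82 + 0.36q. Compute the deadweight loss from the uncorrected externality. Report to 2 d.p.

Market equilibrium (private): 23.42 + 0.63q = 115.19 - 1.23q → q_m = 49.3387.
Social marginal cost = private MC + MEC = 27.24 + 0.99q.
Set SMC = demand: 27.24 + 0.99q = 115.19 - 1.23q → q* = 39.6171.
Height of the DWL triangle at q_m is SMC(q_m) − demand(q_m) = MEC(q_m) = 21.5819.
DWL = ½ × 9.7216 × 21.5819 = 104.9053.

DWL = $104.91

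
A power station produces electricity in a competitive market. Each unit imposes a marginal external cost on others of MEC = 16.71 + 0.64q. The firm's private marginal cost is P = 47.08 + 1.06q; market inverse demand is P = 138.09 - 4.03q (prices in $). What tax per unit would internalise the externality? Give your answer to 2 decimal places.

Social marginal cost = private MC + MEC = 63.79 + 1.70q.
Set SMC = demand: 63.79 + 1.70q = 138.09 - 4.03q → q* = 12.9668.
The Pigouvian tax equals MEC at q*: 16.71 + 0.64×12.9668 = 25.0088.

tax = $25.01 per unit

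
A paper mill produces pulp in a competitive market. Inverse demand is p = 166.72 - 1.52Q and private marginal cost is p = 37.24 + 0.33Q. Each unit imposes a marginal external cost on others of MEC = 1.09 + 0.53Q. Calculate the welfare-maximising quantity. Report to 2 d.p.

Social marginal cost = private MC + MEC = 38.33 + 0.86Q.
Set SMC = demand: 38.33 + 0.86Q = 166.72 - 1.52Q → Q* = 53.9454.

Q* = 53.95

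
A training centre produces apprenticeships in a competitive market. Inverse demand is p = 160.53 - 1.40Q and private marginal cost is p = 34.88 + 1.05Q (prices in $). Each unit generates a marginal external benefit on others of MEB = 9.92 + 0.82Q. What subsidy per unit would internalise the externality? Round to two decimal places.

subsidy = $78.12 per unit

Social marginal cost = private MC − MEB = 24.96 + 0.23Q.
Set SMC = demand: 24.96 + 0.23Q = 160.53 - 1.40Q → Q* = 83.1718.
The Pigouvian subsidy equals MEB at Q*: 9.92 + 0.82×83.1718 = 78.1209.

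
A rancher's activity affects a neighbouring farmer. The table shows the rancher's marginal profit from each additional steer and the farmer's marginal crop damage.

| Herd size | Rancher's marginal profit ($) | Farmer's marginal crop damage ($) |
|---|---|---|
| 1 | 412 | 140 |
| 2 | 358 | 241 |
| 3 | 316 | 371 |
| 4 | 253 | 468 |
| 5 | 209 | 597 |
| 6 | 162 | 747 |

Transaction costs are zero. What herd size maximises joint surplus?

2

Bargaining reaches the level where marginal profit last exceeds marginal crop damage.
That holds through level 2 (358 ≥ 241) but not at 3 (316 < 371).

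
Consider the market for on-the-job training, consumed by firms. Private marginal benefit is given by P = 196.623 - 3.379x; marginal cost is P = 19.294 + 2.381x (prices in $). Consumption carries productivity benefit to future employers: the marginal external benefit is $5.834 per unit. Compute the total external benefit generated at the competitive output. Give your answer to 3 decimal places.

$179.607

Market equilibrium (private): 19.294 + 2.381x = 196.623 - 3.379x → x_m = 30.7863.
Total external benefit = MEB × x_m = 5.834 × 30.7863 = 179.6073.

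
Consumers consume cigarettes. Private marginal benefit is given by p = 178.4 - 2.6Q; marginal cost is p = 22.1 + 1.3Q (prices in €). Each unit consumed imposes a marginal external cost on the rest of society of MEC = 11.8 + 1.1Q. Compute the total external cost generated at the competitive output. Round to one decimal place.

Market equilibrium (private): 22.1 + 1.3Q = 178.4 - 2.6Q → Q_m = 40.0769.
Total external cost = ∫₀^{Q_m} (11.8 + 1.1Q) dQ = 11.8×40.0769 + ½×1.1×40.0769² = 1356.2943.

€1356.3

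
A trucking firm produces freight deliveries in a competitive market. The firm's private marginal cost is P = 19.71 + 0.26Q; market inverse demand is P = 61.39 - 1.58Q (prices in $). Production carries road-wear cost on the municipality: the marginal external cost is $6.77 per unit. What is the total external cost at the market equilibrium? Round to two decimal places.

Market equilibrium (private): 19.71 + 0.26Q = 61.39 - 1.58Q → Q_m = 22.6522.
Total external cost = MEC × Q_m = 6.77 × 22.6522 = 153.3554.

$153.36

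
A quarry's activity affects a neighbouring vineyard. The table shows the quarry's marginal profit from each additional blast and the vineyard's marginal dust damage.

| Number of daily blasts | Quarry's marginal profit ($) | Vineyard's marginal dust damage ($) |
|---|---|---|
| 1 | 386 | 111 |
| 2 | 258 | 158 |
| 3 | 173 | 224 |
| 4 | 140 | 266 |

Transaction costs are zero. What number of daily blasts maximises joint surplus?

Bargaining reaches the level where marginal profit last exceeds marginal dust damage.
That holds through level 2 (258 ≥ 158) but not at 3 (173 < 224).

2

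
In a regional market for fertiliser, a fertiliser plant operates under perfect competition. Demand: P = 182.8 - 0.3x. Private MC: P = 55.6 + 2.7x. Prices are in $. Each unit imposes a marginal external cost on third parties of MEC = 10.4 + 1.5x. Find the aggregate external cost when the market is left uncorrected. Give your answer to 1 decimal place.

$1789.3

Market equilibrium (private): 55.6 + 2.7x = 182.8 - 0.3x → x_m = 42.4000.
Total external cost = ∫₀^{x_m} (10.4 + 1.5x) dx = 10.4×42.4000 + ½×1.5×42.4000² = 1789.2800.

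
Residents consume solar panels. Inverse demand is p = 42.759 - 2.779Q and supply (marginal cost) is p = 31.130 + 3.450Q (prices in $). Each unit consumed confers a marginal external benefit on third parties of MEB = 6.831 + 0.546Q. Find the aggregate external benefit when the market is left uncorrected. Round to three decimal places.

Market equilibrium (private): 31.130 + 3.450Q = 42.759 - 2.779Q → Q_m = 1.8669.
Total external benefit = ∫₀^{Q_m} (6.831 + 0.546Q) dQ = 6.831×1.8669 + ½×0.546×1.8669² = 13.7043.

$13.704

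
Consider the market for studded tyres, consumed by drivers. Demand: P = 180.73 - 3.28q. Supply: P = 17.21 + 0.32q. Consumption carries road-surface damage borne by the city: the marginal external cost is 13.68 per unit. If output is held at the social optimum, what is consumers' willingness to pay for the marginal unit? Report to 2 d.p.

P = 44.21

Social marginal benefit = demand − MEC = 167.05 - 3.28q.
Set SMB = MC: 167.05 - 3.28q = 17.21 + 0.32q → q* = 41.6222.
Consumer price on the demand curve at q*: 180.73 − 3.28×41.6222 = 44.2092.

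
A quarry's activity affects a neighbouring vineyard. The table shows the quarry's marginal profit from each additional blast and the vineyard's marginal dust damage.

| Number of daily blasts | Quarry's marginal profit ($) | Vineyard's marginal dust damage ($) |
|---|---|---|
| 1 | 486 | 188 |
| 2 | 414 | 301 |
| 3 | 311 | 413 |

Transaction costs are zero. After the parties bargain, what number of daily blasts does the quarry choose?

2

Bargaining reaches the level where marginal profit last exceeds marginal dust damage.
That holds through level 2 (414 ≥ 301) but not at 3 (311 < 413).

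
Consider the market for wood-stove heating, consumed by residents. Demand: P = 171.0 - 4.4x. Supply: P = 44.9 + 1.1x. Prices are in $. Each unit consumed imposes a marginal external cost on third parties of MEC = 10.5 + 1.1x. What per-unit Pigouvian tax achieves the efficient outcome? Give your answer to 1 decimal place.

tax = $29.8 per unit

Social marginal benefit = demand − MEC = 160.5 - 5.5x.
Set SMB = MC: 160.5 - 5.5x = 44.9 + 1.1x → x* = 17.5152.
The Pigouvian tax equals MEC at x*: 10.5 + 1.1×17.5152 = 29.7667.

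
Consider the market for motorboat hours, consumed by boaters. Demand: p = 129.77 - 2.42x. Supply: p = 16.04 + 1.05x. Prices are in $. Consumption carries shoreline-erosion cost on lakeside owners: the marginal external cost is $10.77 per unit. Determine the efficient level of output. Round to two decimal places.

Social marginal benefit = demand − MEC = 119.00 - 2.42x.
Set SMB = MC: 119.00 - 2.42x = 16.04 + 1.05x → x* = 29.6715.

x* = 29.67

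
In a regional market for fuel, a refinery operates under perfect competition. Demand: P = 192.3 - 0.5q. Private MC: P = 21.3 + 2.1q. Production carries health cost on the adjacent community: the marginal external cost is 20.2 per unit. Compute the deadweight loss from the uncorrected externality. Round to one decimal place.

DWL = 78.5

Market equilibrium (private): 21.3 + 2.1q = 192.3 - 0.5q → q_m = 65.7692.
Social marginal cost = private MC + MEC = 41.5 + 2.1q.
Set SMC = demand: 41.5 + 2.1q = 192.3 - 0.5q → q* = 58.0000.
Height of the DWL triangle at q_m is SMC(q_m) − demand(q_m) = MEC(q_m) = 20.2000.
DWL = ½ × 7.7692 × 20.2000 = 78.4689.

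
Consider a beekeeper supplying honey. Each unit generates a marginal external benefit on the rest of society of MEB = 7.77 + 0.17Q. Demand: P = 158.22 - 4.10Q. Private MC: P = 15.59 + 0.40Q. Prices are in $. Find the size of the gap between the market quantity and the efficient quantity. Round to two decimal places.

Market equilibrium (private): 15.59 + 0.40Q = 158.22 - 4.10Q → Q_m = 31.6956.
Social marginal cost = private MC − MEB = 7.82 + 0.23Q.
Set SMC = demand: 7.82 + 0.23Q = 158.22 - 4.10Q → Q* = 34.7344.
Gap = |31.6956 − 34.7344| = 3.0388.

3.04 units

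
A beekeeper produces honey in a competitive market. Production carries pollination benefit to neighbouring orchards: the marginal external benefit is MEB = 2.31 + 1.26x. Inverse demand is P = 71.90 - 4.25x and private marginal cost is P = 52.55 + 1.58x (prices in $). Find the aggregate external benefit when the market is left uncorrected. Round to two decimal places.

Market equilibrium (private): 52.55 + 1.58x = 71.90 - 4.25x → x_m = 3.3190.
Total external benefit = ∫₀^{x_m} (2.31 + 1.26x) dx = 2.31×3.3190 + ½×1.26×3.3190² = 14.6068.

$14.61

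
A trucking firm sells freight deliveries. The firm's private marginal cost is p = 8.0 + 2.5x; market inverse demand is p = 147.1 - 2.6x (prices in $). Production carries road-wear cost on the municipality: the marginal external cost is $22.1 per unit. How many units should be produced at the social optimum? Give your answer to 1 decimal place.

x* = 22.9

Social marginal cost = private MC + MEC = 30.1 + 2.5x.
Set SMC = demand: 30.1 + 2.5x = 147.1 - 2.6x → x* = 22.9412.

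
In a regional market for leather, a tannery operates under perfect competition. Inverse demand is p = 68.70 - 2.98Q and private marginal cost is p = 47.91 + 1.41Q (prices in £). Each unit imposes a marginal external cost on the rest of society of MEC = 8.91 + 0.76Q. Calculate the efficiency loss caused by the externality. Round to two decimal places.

DWL = £15.19

Market equilibrium (private): 47.91 + 1.41Q = 68.70 - 2.98Q → Q_m = 4.7358.
Social marginal cost = private MC + MEC = 56.82 + 2.17Q.
Set SMC = demand: 56.82 + 2.17Q = 68.70 - 2.98Q → Q* = 2.3068.
The loss is the area between SMC and demand from Q* to Q_m; with linear curves that's a triangle of height MEC(Q_m).
DWL = ½ × 2.4290 × 12.5092 = 15.1924.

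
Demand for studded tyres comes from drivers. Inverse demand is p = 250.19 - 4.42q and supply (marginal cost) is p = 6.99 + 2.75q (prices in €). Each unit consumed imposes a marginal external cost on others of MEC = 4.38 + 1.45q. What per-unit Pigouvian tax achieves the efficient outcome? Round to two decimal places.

tax = €44.55 per unit

Social marginal benefit = demand − MEC = 245.81 - 5.87q.
Set SMB = MC: 245.81 - 5.87q = 6.99 + 2.75q → q* = 27.7053.
The Pigouvian tax equals MEC at q*: 4.38 + 1.45×27.7053 = 44.5527.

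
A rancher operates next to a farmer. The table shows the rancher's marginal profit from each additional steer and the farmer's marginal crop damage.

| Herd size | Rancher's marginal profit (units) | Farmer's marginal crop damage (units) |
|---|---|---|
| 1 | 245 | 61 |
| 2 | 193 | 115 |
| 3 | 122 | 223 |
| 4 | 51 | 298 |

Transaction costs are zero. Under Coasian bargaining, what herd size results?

Bargaining reaches the level where marginal profit last exceeds marginal crop damage.
That holds through level 2 (193 ≥ 115) but not at 3 (122 < 223).

2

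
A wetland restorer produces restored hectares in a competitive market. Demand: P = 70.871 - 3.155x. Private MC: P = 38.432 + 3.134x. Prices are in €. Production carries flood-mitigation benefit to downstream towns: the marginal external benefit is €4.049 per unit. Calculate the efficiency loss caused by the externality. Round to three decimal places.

DWL = €1.303

Market equilibrium (private): 38.432 + 3.134x = 70.871 - 3.155x → x_m = 5.1581.
Social marginal cost = private MC − MEB = 34.383 + 3.134x.
Set SMC = demand: 34.383 + 3.134x = 70.871 - 3.155x → x* = 5.8019.
The welfare-loss triangle has base |x_m − x*| and height MEB(x_m) (the vertical gap between SMC and demand is zero at x* and MEB at x_m).
DWL = ½ × 0.6438 × 4.0490 = 1.3034.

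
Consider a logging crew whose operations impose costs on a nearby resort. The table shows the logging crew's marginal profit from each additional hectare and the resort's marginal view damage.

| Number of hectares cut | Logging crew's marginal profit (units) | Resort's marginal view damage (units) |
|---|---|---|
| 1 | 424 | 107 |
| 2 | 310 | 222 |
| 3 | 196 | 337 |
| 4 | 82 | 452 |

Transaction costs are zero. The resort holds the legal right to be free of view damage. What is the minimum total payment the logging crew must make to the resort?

Efficient level: marginal profit ≥ marginal view damage through level 2, so k* = 2.
With the resort holding the right, the logging crew must at least compensate total damage at k*: 107 + 222 = 329.

329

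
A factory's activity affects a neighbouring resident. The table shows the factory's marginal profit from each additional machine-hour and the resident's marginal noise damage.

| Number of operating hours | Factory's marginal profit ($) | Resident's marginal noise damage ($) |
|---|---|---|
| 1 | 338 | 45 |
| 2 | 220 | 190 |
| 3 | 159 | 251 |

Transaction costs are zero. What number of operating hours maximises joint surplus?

Bargaining reaches the level where marginal profit last exceeds marginal noise damage.
That holds through level 2 (220 ≥ 190) but not at 3 (159 < 251).

2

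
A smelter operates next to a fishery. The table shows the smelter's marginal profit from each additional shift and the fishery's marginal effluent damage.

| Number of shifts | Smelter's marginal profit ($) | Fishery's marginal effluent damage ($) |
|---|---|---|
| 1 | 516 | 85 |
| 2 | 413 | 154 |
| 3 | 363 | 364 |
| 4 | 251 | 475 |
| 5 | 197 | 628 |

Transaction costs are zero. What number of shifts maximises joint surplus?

Bargaining reaches the level where marginal profit last exceeds marginal effluent damage.
That holds through level 2 (413 ≥ 154) but not at 3 (363 < 364).

2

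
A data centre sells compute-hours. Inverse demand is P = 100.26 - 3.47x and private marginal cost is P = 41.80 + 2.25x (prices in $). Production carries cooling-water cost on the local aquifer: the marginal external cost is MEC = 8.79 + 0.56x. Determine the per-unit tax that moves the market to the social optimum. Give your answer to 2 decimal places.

tax = $13.22 per unit

Social marginal cost = private MC + MEC = 50.59 + 2.81x.
Set SMC = demand: 50.59 + 2.81x = 100.26 - 3.47x → x* = 7.9092.
The Pigouvian tax equals MEC at x*: 8.79 + 0.56×7.9092 = 13.2192.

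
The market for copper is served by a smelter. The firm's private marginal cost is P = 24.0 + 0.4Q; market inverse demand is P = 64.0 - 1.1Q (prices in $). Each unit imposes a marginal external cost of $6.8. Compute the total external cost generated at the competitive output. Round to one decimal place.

Market equilibrium (private): 24.0 + 0.4Q = 64.0 - 1.1Q → Q_m = 26.6667.
Total external cost = MEC × Q_m = 6.8 × 26.6667 = 181.3336.

$181.3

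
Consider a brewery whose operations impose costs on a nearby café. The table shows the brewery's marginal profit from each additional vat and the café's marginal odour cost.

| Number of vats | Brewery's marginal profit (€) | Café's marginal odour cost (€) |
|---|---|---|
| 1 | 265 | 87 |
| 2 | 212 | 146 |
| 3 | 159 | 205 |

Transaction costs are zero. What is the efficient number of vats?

2

Bargaining reaches the level where marginal profit last exceeds marginal odour cost.
That holds through level 2 (212 ≥ 146) but not at 3 (159 < 205).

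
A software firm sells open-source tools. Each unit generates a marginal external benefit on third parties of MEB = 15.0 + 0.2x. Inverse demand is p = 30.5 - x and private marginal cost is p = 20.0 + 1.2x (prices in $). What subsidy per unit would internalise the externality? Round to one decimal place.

subsidy = $17.6 per unit

Social marginal cost = private MC − MEB = 5.0 + x.
Set SMC = demand: 5.0 + x = 30.5 - x → x* = 12.7500.
The Pigouvian subsidy equals MEB at x*: 15.0 + 0.2×12.7500 = 17.5500.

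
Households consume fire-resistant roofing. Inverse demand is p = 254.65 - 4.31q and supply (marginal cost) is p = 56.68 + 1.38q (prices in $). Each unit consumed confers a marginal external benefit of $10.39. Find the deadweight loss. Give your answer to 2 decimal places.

Market equilibrium (private): 56.68 + 1.38q = 254.65 - 4.31q → q_m = 34.7926.
Social marginal benefit = demand + MEB = 265.04 - 4.31q.
Set SMB = MC: 265.04 - 4.31q = 56.68 + 1.38q → q* = 36.6186.
Height of the DWL triangle at q_m is SMB(q_m) − MC(q_m) = MEB(q_m) = 10.3900.
DWL = ½ × 1.8260 × 10.3900 = 9.4861.

DWL = $9.49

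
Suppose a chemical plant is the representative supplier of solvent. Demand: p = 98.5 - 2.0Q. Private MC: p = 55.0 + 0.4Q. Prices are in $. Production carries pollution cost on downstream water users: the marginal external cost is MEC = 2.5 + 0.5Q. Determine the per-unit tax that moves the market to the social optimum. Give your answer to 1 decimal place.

tax = $9.6 per unit

Social marginal cost = private MC + MEC = 57.5 + 0.9Q.
Set SMC = demand: 57.5 + 0.9Q = 98.5 - 2.0Q → Q* = 14.1379.
The Pigouvian tax equals MEC at Q*: 2.5 + 0.5×14.1379 = 9.5690.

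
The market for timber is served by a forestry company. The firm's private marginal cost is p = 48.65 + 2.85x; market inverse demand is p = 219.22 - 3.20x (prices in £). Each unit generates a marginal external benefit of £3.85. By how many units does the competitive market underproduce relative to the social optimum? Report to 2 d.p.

Market equilibrium (private): 48.65 + 2.85x = 219.22 - 3.20x → x_m = 28.1934.
Social marginal cost = private MC − MEB = 44.80 + 2.85x.
Set SMC = demand: 44.80 + 2.85x = 219.22 - 3.20x → x* = 28.8298.
Gap = |28.1934 − 28.8298| = 0.6364.

0.64 units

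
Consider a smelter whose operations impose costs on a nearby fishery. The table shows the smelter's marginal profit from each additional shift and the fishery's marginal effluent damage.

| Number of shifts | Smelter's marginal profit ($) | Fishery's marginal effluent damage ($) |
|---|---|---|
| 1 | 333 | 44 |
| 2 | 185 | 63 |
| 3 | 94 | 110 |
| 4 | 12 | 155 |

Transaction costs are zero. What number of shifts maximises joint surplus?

2

Bargaining reaches the level where marginal profit last exceeds marginal effluent damage.
That holds through level 2 (185 ≥ 63) but not at 3 (94 < 110).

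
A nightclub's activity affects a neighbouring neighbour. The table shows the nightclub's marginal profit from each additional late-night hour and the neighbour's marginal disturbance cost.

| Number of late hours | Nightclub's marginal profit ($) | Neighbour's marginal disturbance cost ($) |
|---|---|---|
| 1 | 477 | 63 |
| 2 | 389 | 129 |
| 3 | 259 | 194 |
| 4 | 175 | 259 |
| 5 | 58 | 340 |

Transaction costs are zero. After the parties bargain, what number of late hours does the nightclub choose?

Bargaining reaches the level where marginal profit last exceeds marginal disturbance cost.
That holds through level 3 (259 ≥ 194) but not at 4 (175 < 259).

3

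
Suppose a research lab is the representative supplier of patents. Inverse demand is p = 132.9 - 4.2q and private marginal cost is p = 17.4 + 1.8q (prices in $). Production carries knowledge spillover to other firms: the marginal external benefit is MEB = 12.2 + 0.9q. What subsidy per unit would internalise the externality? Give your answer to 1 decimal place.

Social marginal cost = private MC − MEB = 5.2 + 0.9q.
Set SMC = demand: 5.2 + 0.9q = 132.9 - 4.2q → q* = 25.0392.
The Pigouvian subsidy equals MEB at q*: 12.2 + 0.9×25.0392 = 34.7353.

subsidy = $34.7 per unit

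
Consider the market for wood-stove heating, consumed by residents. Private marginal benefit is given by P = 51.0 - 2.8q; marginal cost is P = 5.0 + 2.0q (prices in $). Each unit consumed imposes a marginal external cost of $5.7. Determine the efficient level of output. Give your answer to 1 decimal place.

Social marginal benefit = demand − MEC = 45.3 - 2.8q.
Set SMB = MC: 45.3 - 2.8q = 5.0 + 2.0q → q* = 8.3958.

q* = 8.4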